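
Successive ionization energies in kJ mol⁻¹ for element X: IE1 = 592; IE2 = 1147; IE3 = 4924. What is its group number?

Look for the largest jump between consecutive ionization energies: IE3/IE2 ≈ 4.3, far larger than any earlier ratio.
That jump marks the point where a core electron is being removed. So the atom has 2 valence electrons.
A main-group element with 2 valence electrons is in group 2.

Group 2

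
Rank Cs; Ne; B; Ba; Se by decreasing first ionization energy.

Ne > Se > B > Ba > Cs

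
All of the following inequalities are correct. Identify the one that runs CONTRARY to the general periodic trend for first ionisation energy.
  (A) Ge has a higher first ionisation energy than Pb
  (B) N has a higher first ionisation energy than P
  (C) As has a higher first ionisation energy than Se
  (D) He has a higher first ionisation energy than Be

The general trend: first ionisation energy increases across a period and decreases down a group.
(A) Ge (period 4, group 14) vs Pb (period 6, group 14): the stated order agrees with the simple trend.
(B) N (period 2, group 15) vs P (period 3, group 15): the stated order agrees with the simple trend.
(C) As (period 4, group 15) vs Se (period 4, group 16): the stated order contradicts the simple trend.
(D) He (period 1, group 18) vs Be (period 2, group 2): the stated order agrees with the simple trend.
The exception is (C): Se (4p⁴) ionizes more easily than half-filled As (4p³).

(C)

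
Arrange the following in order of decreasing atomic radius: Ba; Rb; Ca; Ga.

Rb, Ba, Ca, Ga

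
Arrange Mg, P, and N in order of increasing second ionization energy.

Consider each +1 ion: Mg⁺ still has 1 valence electron; P⁺ still has 4 valence electrons; N⁺ still has 4 valence electrons.
All are still removing valence electrons, so compare the +1 ions as you would atoms: IE_2 generally rises across a period (higher Z_eff) and falls down a group (larger shell), subject to the usual subshell exceptions.
Valence configurations: Mg⁺ [Ne]3s¹, P⁺ [Ne]3s²3p², N⁺ [He]2s²2p².
Tabulated IE_2 (kJ/mol): Mg 1451, P 1907, N 2856.
So the second ionization energies run Mg < P < N.

Mg < P < N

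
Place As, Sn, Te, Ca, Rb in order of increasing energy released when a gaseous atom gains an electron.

Ca < Rb < As < Sn < Te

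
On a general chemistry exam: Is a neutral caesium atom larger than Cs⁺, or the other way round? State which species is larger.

Forming Cs⁺ removes 1 electron from Cs. Fewer electrons for the same nuclear charge means less shielding and a higher Z_eff on the remaining electrons, and for main-group metals the entire outer shell is lost.
A cation is smaller than its parent atom: Cs⁺ < Cs.

Cs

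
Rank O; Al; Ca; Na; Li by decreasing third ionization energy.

Li > Na > O > Ca > Al

IE_3 is the cost of taking one more electron from the +2 cation: O²⁺ still has 4 valence electrons; Al²⁺ still has 1 valence electron; Ca²⁺ is the bare [Ar] core; Na²⁺ is already 1 electron into the core; Li²⁺ is already 1 electron into the core.
Usually core removal costs more than valence removal, but here the competition is close: a tightly held n=2 valence electron can cost more to remove than an n=3 core electron, so the actual values have to decide it.
Valence configurations: O²⁺ [He]2s²2p², Al²⁺ [Ne]3s¹.
The numbers (kJ/mol): O 5300, Al 2745, Ca 4912, Na 6910, Li 11815.
So the third ionization energies run Al < Ca < O < Na < Li.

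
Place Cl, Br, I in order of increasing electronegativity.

I, Br, Cl

Cl is in period 3, group 17; Br is in period 4, group 17; I is in period 5, group 17.
EN rises left→right (higher Z_eff, smaller atoms) and falls top→bottom (larger, more shielded atoms).
All are in group 17, so electronegativity increases up the group.
So from lowest to highest: I < Br < Cl.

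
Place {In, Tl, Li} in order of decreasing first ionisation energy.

Tl, In, Li

Li is in period 2, group 1; In is in period 5, group 13; Tl is in period 6, group 13.
First ionization energy rises across a period (greater Z_eff holds electrons more tightly) and falls down a group (valence electrons are farther from the nucleus).
These span different periods and groups, so the two trends combine.
In > Li: the two effects oppose for this pair; the across-period effect wins (558 vs 520 kJ/mol).
Tl > In: this pair runs against the simple trend — see the exception note.
Note the exception: Tl has a higher first ionization energy than In, contrary to the simple trend — relativistic 6s stabilisation and poor 4f/5d shielding distort the trend for the heavy p-block elements.
Tabulated first ionization energy (kJ/mol): Li 520, In 558, Tl 589.
So from highest to lowest: Tl > In > Li.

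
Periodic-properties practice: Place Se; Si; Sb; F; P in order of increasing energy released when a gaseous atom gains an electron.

P < Sb < Si < Se < F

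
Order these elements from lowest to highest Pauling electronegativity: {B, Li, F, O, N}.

Li < B < N < O < F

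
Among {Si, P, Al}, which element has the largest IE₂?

The second ionization energy removes an electron from the +1 ion. For each element: Si⁺ still has 3 valence electrons; P⁺ still has 4 valence electrons; Al⁺ still has 2 valence electrons.
All are still removing valence electrons, so compare the +1 ions as you would atoms: IE_2 generally rises across a period (higher Z_eff) and falls down a group (larger shell), subject to the usual subshell exceptions.
Valence configurations: Si⁺ [Ne]3s²3p¹, P⁺ [Ne]3s²3p², Al⁺ [Ne]3s².
Si⁺ loses a lone 3p electron whereas Al⁺ must break into a filled 3s² pair, so IE_2(Al) > IE_2(Si) even though Si has the higher nuclear charge.
The numbers (kJ/mol): Si 1577, P 1907, Al 1817.
Hence IE_2: Si < Al < P.

P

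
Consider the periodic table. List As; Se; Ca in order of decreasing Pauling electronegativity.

Se > As > Ca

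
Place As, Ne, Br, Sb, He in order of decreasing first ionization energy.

He > Ne > Br > As > Sb

He is in period 1, group 18; Ne is in period 2, group 18; As is in period 4, group 15; Br is in period 4, group 17; Sb is in period 5, group 15.
Removing the outermost electron gets harder across a period and easier down a group.
These span different periods and groups, so the two trends combine.
As > Sb: As sits above Sb in group 15, so the down-group effect alone puts As higher.
Br > As: both are in period 4; the period trend gives Br the larger value.
Ne > Br: both effects reinforce here, so Ne is clearly the higher of the two.
He > Ne: He sits above Ne in group 18, so the down-group effect alone puts He higher.
For reference (kJ/mol): He 2372, Ne 2081, As 947, Br 1140, Sb 831.
So from highest to lowest: He > Ne > Br > As > Sb.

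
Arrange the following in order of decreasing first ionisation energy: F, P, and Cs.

F > P > Cs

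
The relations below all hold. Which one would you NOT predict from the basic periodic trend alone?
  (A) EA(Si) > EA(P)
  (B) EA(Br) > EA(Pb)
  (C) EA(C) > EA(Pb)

(A)

The general trend: electron affinity increases across a period and decreases down a group.
(A) Si (period 3, group 14) vs P (period 3, group 15): the stated order contradicts the simple trend.
(B) Br (period 4, group 17) vs Pb (period 6, group 14): the stated order agrees with the simple trend.
(C) C (period 2, group 14) vs Pb (period 6, group 14): the stated order agrees with the simple trend.
The exception is (A): adding an electron to P's half-filled 3p³ is unfavourable, so Si (3p²) has the more exothermic EA.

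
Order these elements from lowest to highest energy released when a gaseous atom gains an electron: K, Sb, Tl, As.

Tl, K, As, Sb

K is in period 4, group 1; As is in period 4, group 15; Sb is in period 5, group 15; Tl is in period 6, group 13.
EA tends to increase across a period and decrease down a group, though the pattern is less regular than for IE or radius.
Here both period and group differ, so the two effects have to be weighed against each other.
K > Tl: the two effects oppose for this pair; the down-group effect wins (48 vs 19 kJ/mol).
As > K: both are in period 4; the period trend gives As the larger value.
Sb > As: this pair runs against the simple trend — see the exception note.
Note the exception: Sb has a higher electron affinity than As, contrary to the simple trend — both are half-filled np³, but the pairing/repulsion penalty for the added electron shrinks as the p orbitals become larger and more diffuse down the group, and for Sb that outweighs the weaker nuclear attraction.
Approximate values (kJ/mol): K 48, As 78, Sb 103, Tl 19.
So from lowest to highest: Tl < K < As < Sb.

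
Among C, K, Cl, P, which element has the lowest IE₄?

P

IE_4 is the cost of taking one more electron from the +3 cation: C³⁺ still has 1 valence electron; K³⁺ is already 2 electrons into the core; Cl³⁺ still has 4 valence electrons; P³⁺ still has 2 valence electrons.
Usually core removal costs more than valence removal, but here the competition is close: a tightly held n=2 valence electron can cost more to remove than an n=3 core electron, so the actual values have to decide it.
Valence configurations: C³⁺ [He]2s¹, Cl³⁺ [Ne]3s²3p², P³⁺ [Ne]3s².
Tabulated IE_4 (kJ/mol): C 6223, K 5877, Cl 5159, P 4964.
Hence IE_4: P < Cl < K < C.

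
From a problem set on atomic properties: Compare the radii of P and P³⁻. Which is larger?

P³⁻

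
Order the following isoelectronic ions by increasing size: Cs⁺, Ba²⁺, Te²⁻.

All of these have 54 electrons, so size is governed by nuclear charge alone: the more protons, the stronger the pull on the same electron cloud, and the smaller the ion.
Nuclear charges: Ba²⁺ (Z=56), Cs⁺ (Z=55), Te²⁻ (Z=52).
Smallest to largest: Ba²⁺ < Cs⁺ < Te²⁻.

Ba²⁺ < Cs⁺ < Te²⁻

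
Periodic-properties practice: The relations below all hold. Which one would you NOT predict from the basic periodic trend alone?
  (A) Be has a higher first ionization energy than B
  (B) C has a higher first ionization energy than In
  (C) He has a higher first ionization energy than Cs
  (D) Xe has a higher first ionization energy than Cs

(A)

The general trend: first ionization energy increases across a period and decreases down a group.
(A) Be (period 2, group 2) vs B (period 2, group 13): the stated order contradicts the simple trend.
(B) C (period 2, group 14) vs In (period 5, group 13): the stated order agrees with the simple trend.
(C) He (period 1, group 18) vs Cs (period 6, group 1): the stated order agrees with the simple trend.
(D) Xe (period 5, group 18) vs Cs (period 6, group 1): the stated order agrees with the simple trend.
The exception is (A): removing B's lone 2p electron is easier than breaking Be's filled 2s².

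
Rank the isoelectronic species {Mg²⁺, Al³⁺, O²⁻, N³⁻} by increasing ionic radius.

Al³⁺ < Mg²⁺ < O²⁻ < N³⁻

All of these have 10 electrons, so size is governed by nuclear charge alone: the more protons, the stronger the pull on the same electron cloud, and the smaller the ion.
Nuclear charges: Al³⁺ (Z=13), Mg²⁺ (Z=12), O²⁻ (Z=8), N³⁻ (Z=7).
Smallest to largest: Al³⁺ < Mg²⁺ < O²⁻ < N³⁻.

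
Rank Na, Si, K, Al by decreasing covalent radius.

K > Na > Al > Si

Na is in period 3, group 1; Al is in period 3, group 13; Si is in period 3, group 14; K is in period 4, group 1.
Atomic radius shrinks across a period as nuclear charge pulls the same shell inward, and grows down a group as new shells are added.
These span different periods and groups, so the two trends combine.
Al > Si: both are in period 3; the period trend gives Al the larger value.
Na > Al: both are in period 3; the period trend gives Na the larger value.
K > Na: K sits below Na in group 1, so the down-group effect alone puts K larger.
Approximate values (pm): Na 155, Al 126, Si 116, K 196.
So from largest to smallest: K > Na > Al > Si.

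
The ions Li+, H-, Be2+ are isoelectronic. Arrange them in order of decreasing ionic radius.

All of these have 2 electrons, so size is governed by nuclear charge alone: the more protons, the stronger the pull on the same electron cloud, and the smaller the ion.
Nuclear charges: Be2+ (Z=4), Li+ (Z=3), H- (Z=1).
Largest to smallest: H- > Li+ > Be2+.

H- > Li+ > Be2+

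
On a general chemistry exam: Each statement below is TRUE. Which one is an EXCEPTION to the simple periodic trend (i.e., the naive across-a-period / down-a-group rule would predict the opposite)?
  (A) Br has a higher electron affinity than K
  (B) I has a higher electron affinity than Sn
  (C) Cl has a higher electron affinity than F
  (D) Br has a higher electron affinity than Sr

(C)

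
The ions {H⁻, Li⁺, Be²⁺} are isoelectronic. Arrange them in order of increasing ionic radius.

Be²⁺, Li⁺, H⁻

All of these have 2 electrons, so size is governed by nuclear charge alone: the more protons, the stronger the pull on the same electron cloud, and the smaller the ion.
Nuclear charges: Be²⁺ (Z=4), Li⁺ (Z=3), H⁻ (Z=1).
Smallest to largest: Be²⁺ < Li⁺ < H⁻.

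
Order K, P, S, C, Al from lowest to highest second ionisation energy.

Al < P < S < C < K

After 1 electron has been removed, what remains? K⁺ is the bare [Ar] core; P⁺ still has 4 valence electrons; S⁺ still has 5 valence electrons; C⁺ still has 3 valence electrons; Al⁺ still has 2 valence electrons.
Breaking into a closed-shell core is much more expensive than removing a leftover valence electron — K has the largest IE_2 here.
Valence configurations: P⁺ [Ne]3s²3p², S⁺ [Ne]3s²3p³, C⁺ [He]2s²2p¹, Al⁺ [Ne]3s².
The numbers (kJ/mol): K 3052, P 1907, S 2252, C 2353, Al 1817.
Putting it together, IE_2: Al < P < S < C < K.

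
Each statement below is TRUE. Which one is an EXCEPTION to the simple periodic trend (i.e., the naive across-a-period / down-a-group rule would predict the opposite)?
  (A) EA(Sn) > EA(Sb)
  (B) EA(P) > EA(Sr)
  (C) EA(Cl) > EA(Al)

(A)

The general trend: electron affinity increases across a period and decreases down a group.
(A) Sn (period 5, group 14) vs Sb (period 5, group 15): the stated order contradicts the simple trend.
(B) P (period 3, group 15) vs Sr (period 5, group 2): the stated order agrees with the simple trend.
(C) Cl (period 3, group 17) vs Al (period 3, group 13): the stated order agrees with the simple trend.
The exception is (A): adding an electron to Sb's half-filled 5p³ is unfavourable, so Sn has the more exothermic EA.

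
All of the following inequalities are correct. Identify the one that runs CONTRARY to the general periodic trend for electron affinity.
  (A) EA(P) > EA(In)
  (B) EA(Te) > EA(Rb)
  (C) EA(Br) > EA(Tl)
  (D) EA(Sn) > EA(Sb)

(D)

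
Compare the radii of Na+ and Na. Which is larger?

Na

Forming Na+ removes 1 electron from Na. Fewer electrons for the same nuclear charge means less shielding and a higher Z_eff on the remaining electrons, and for main-group metals the entire outer shell is lost.
A cation is smaller than its parent atom: Na+ < Na.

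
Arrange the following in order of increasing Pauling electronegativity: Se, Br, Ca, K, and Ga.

K is in period 4, group 1; Ca is in period 4, group 2; Ga is in period 4, group 13; Se is in period 4, group 16; Br is in period 4, group 17.
Electronegativity increases across a period and decreases down a group, tracking effective nuclear charge and atomic size.
All lie in period 4, so electronegativity increases left to right.
So from lowest to highest: K < Ca < Ga < Se < Br.

K < Ca < Ga < Se < Br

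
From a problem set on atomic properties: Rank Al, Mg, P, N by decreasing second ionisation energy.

IE_2 is the cost of taking one more electron from the +1 cation: Al⁺ still has 2 valence electrons; Mg⁺ still has 1 valence electron; P⁺ still has 4 valence electrons; N⁺ still has 4 valence electrons.
All are still removing valence electrons, so compare the +1 ions as you would atoms: IE_2 generally rises across a period (higher Z_eff) and falls down a group (larger shell), subject to the usual subshell exceptions.
Valence configurations: Al⁺ [Ne]3s², Mg⁺ [Ne]3s¹, P⁺ [Ne]3s²3p², N⁺ [He]2s²2p².
Tabulated IE_2 (kJ/mol): Al 1817, Mg 1451, P 1907, N 2856.
So the second ionization energies run Mg < Al < P < N.

N > P > Al > Mg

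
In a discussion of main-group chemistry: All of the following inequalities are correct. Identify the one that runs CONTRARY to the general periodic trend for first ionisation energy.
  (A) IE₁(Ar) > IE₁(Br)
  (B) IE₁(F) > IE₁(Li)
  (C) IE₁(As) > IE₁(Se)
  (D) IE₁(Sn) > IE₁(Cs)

(C)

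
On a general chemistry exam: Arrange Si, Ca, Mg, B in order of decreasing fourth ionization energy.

The fourth ionization energy removes an electron from the +3 ion. For each element: Si³⁺ still has 1 valence electron; Ca³⁺ is already 1 electron into the core; Mg³⁺ is already 1 electron into the core; B³⁺ is the bare [He] core.
Breaking into a closed-shell core is much more expensive than removing a leftover valence electron — Ca, Mg and B have the largest IE_4 here.
The numbers (kJ/mol): Si 4356, Ca 6491, Mg 10543, B 25026.
So the fourth ionization energies run Si < Ca < Mg < B.

B > Mg > Ca > Si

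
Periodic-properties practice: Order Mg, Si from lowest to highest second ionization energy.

IE_2 is the cost of taking one more electron from the +1 cation: Mg⁺ still has 1 valence electron; Si⁺ still has 3 valence electrons.
All are still removing valence electrons, so compare the +1 ions as you would atoms: IE_2 generally rises across a period (higher Z_eff) and falls down a group (larger shell), subject to the usual subshell exceptions.
Valence configurations: Mg⁺ [Ne]3s¹, Si⁺ [Ne]3s²3p¹.
The numbers (kJ/mol): Mg 1451, Si 1577.
Putting it together, IE_2: Mg < Si.

Mg < Si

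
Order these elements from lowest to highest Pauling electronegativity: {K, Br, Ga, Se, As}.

K < Ga < As < Se < Br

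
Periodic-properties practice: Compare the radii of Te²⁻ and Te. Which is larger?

Forming Te²⁻ adds 2 electrons to Te. More electron–electron repulsion in the same shell, with unchanged nuclear charge, lets the cloud expand.
An anion is larger than its parent atom: Te²⁻ > Te.

Te²⁻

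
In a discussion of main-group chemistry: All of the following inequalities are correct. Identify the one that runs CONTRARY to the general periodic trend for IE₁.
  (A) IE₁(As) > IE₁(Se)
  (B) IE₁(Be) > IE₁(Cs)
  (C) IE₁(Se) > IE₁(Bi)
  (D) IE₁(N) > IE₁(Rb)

The general trend: IE₁ increases across a period and decreases down a group.
(A) As (period 4, group 15) vs Se (period 4, group 16): the stated order contradicts the simple trend.
(B) Be (period 2, group 2) vs Cs (period 6, group 1): the stated order agrees with the simple trend.
(C) Se (period 4, group 16) vs Bi (period 6, group 15): the stated order agrees with the simple trend.
(D) N (period 2, group 15) vs Rb (period 5, group 1): the stated order agrees with the simple trend.
The exception is (A): Se (4p⁴) ionizes more easily than half-filled As (4p³).

(A)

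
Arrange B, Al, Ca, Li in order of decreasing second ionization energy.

Li, B, Al, Ca

The second ionization energy removes an electron from the +1 ion. For each element: B⁺ still has 2 valence electrons; Al⁺ still has 2 valence electrons; Ca⁺ still has 1 valence electron; Li⁺ is the bare [He] core.
Breaking into a closed-shell core is much more expensive than removing a leftover valence electron — Li has the largest IE_2 here.
Valence configurations: B⁺ [He]2s², Al⁺ [Ne]3s², Ca⁺ [Ar]4s¹.
The numbers (kJ/mol): B 2427, Al 1817, Ca 1145, Li 7298.
Overall IE_2 order: Ca < Al < B < Li.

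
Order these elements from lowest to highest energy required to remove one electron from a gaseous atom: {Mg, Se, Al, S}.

Mg is in period 3, group 2; Al is in period 3, group 13; S is in period 3, group 16; Se is in period 4, group 16.
Across a period the outer electron is held more tightly (higher IE₁); down a group it sits in a higher shell, more shielded, and comes off more easily.
These span different periods and groups, so the two trends combine.
Mg > Al: this pair runs against the simple trend — see the exception note.
Se > Mg: period and group pull opposite ways; the across-period shift dominates (941 vs 738 kJ/mol).
S > Se: S sits above Se in group 16, so the down-group effect alone puts S higher.
Note the exception: Mg has a higher first ionization energy than Al, contrary to the simple trend — Al's single 3p electron is easier to remove than one from Mg's filled 3s².
Approximate values (kJ/mol): Mg 738, Al 578, S 1000, Se 941.
So from lowest to highest: Al < Mg < Se < S.

Al < Mg < Se < S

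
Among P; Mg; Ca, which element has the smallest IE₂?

Ca

Consider each +1 ion: P⁺ still has 4 valence electrons; Mg⁺ still has 1 valence electron; Ca⁺ still has 1 valence electron.
All are still removing valence electrons, so compare the +1 ions as you would atoms: IE_2 generally rises across a period (higher Z_eff) and falls down a group (larger shell), subject to the usual subshell exceptions.
Valence configurations: P⁺ [Ne]3s²3p², Mg⁺ [Ne]3s¹, Ca⁺ [Ar]4s¹.
Tabulated IE_2 (kJ/mol): P 1907, Mg 1451, Ca 1145.
Putting it together, IE_2: Ca < Mg < P.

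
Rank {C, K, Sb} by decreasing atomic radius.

K > Sb > C

C is in period 2, group 14; K is in period 4, group 1; Sb is in period 5, group 15.
Across a period the added protons contract the valence shell; down a group each new principal shell makes the atom larger.
Neither a single period nor a single group — weigh both effects.
Sb > C: the two effects oppose for this pair; the down-group effect wins (140 vs 75 pm).
K > Sb: the two effects oppose for this pair; the across-period effect wins (196 vs 140 pm).
Approximate values (pm): C 75, K 196, Sb 140.
So from largest to smallest: K > Sb > C.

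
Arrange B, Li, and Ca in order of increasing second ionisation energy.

Ca, B, Li

After 1 electron has been removed, what remains? B⁺ still has 2 valence electrons; Li⁺ is the bare [He] core; Ca⁺ still has 1 valence electron.
Breaking into a closed-shell core is much more expensive than removing a leftover valence electron — Li has the largest IE_2 here.
Valence configurations: B⁺ [He]2s², Ca⁺ [Ar]4s¹.
Tabulated IE_2 (kJ/mol): B 2427, Li 7298, Ca 1145.
So the second ionization energies run Ca < B < Li.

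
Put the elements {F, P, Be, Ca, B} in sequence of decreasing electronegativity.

Be is in period 2, group 2; B is in period 2, group 13; F is in period 2, group 17; P is in period 3, group 15; Ca is in period 4, group 2.
EN rises left→right (higher Z_eff, smaller atoms) and falls top→bottom (larger, more shielded atoms).
Here both period and group differ, so the two effects have to be weighed against each other.
Be > Ca: Be sits above Ca in group 2, so the down-group effect alone puts Be higher.
B > Be: both are in period 2; the period trend gives B the larger value.
P > B: the two effects oppose for this pair; the across-period effect wins (2.19 vs 2.04).
F > P: relative to P, both the across-period and down-group shifts push F's electronegativity up.
For reference (Pauling): Be 1.57, B 2.04, F 3.98, P 2.19, Ca 1.00.
So from highest to lowest: F > P > B > Be > Ca.

F, P, B, Be, Ca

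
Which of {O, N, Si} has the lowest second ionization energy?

Si

The second ionization energy removes an electron from the +1 ion. For each element: O⁺ still has 5 valence electrons; N⁺ still has 4 valence electrons; Si⁺ still has 3 valence electrons.
All are still removing valence electrons, so compare the +1 ions as you would atoms: IE_2 generally rises across a period (higher Z_eff) and falls down a group (larger shell), subject to the usual subshell exceptions.
Valence configurations: O⁺ [He]2s²2p³, N⁺ [He]2s²2p², Si⁺ [Ne]3s²3p¹.
Tabulated IE_2 (kJ/mol): O 3388, N 2856, Si 1577.
Putting it together, IE_2: Si < N < O.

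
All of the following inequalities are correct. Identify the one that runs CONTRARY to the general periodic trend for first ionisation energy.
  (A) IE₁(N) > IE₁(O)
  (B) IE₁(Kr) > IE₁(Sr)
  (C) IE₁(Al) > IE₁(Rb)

(A)

The general trend: first ionisation energy increases across a period and decreases down a group.
(A) N (period 2, group 15) vs O (period 2, group 16): the stated order contradicts the simple trend.
(B) Kr (period 4, group 18) vs Sr (period 5, group 2): the stated order agrees with the simple trend.
(C) Al (period 3, group 13) vs Rb (period 5, group 1): the stated order agrees with the simple trend.
The exception is (A): pairing an electron in O's 2p⁴ costs repulsion energy, so O ionizes more easily than half-filled N (2p³).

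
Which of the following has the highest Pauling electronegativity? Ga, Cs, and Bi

Bi

Electronegativity increases across a period and decreases down a group, tracking effective nuclear charge and atomic size.
Neither a single period nor a single group — weigh both effects.
Ga > Cs: relative to Cs, both the across-period and down-group shifts push Ga's electronegativity up.
Bi > Ga: period and group pull opposite ways; the across-period shift dominates (2.02 vs 1.81).
Tabulated electronegativity (Pauling): Ga 1.81, Cs 0.79, Bi 2.02.
The highest Pauling electronegativity among these belongs to Bi.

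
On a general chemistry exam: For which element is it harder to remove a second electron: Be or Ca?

Be

Consider each +1 ion: Be⁺ still has 1 valence electron; Ca⁺ still has 1 valence electron.
All are still removing valence electrons, so compare the +1 ions as you would atoms: IE_2 generally rises across a period (higher Z_eff) and falls down a group (larger shell), subject to the usual subshell exceptions.
Valence configurations: Be⁺ [He]2s¹, Ca⁺ [Ar]4s¹.
Approximate IE_2 values (kJ/mol): Be 1757, Ca 1145.
Overall IE_2 order: Ca < Be.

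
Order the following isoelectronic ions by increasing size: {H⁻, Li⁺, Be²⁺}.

Be²⁺, Li⁺, H⁻

All of these have 2 electrons, so size is governed by nuclear charge alone: the more protons, the stronger the pull on the same electron cloud, and the smaller the ion.
Nuclear charges: Be²⁺ (Z=4), Li⁺ (Z=3), H⁻ (Z=1).
Smallest to largest: Be²⁺ < Li⁺ < H⁻.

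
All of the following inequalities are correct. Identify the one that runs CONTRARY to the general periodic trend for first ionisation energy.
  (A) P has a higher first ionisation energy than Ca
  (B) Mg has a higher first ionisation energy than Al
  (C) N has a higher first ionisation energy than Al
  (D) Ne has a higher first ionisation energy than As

(B)

The general trend: first ionisation energy increases across a period and decreases down a group.
(A) P (period 3, group 15) vs Ca (period 4, group 2): the stated order agrees with the simple trend.
(B) Mg (period 3, group 2) vs Al (period 3, group 13): the stated order contradicts the simple trend.
(C) N (period 2, group 15) vs Al (period 3, group 13): the stated order agrees with the simple trend.
(D) Ne (period 2, group 18) vs As (period 4, group 15): the stated order agrees with the simple trend.
The exception is (B): Al's single 3p electron is easier to remove than one from Mg's filled 3s².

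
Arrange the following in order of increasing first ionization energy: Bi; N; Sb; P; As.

N is in period 2, group 15; P is in period 3, group 15; As is in period 4, group 15; Sb is in period 5, group 15; Bi is in period 6, group 15.
Across a period the outer electron is held more tightly (higher IE₁); down a group it sits in a higher shell, more shielded, and comes off more easily.
All are in group 15, so first ionization energy increases up the group.
So from lowest to highest: Bi < Sb < As < P < N.

Bi < Sb < As < P < N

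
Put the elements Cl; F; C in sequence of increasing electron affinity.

C < F < Cl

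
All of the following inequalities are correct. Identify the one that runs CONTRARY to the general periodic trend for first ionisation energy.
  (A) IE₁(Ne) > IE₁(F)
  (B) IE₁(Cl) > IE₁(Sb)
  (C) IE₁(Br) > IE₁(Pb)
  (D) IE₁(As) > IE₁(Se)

The general trend: first ionisation energy increases across a period and decreases down a group.
(A) Ne (period 2, group 18) vs F (period 2, group 17): the stated order agrees with the simple trend.
(B) Cl (period 3, group 17) vs Sb (period 5, group 15): the stated order agrees with the simple trend.
(C) Br (period 4, group 17) vs Pb (period 6, group 14): the stated order agrees with the simple trend.
(D) As (period 4, group 15) vs Se (period 4, group 16): the stated order contradicts the simple trend.
The exception is (D): Se (4p⁴) ionizes more easily than half-filled As (4p³).

(D)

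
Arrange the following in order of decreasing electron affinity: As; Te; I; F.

F is in period 2, group 17; As is in period 4, group 15; Te is in period 5, group 16; I is in period 5, group 17.
Electron affinity generally becomes more exothermic across a period toward the halogens and less exothermic down a group.
Neither a single period nor a single group — weigh both effects.
Te > As: period and group pull opposite ways; the across-period shift dominates (190 vs 78 kJ/mol).
I > Te: I lies to the right of Te in period 5, so the across-period effect alone puts I higher.
F > I: F sits above I in group 17, so the down-group effect alone puts F higher.
For reference (kJ/mol): F 328, As 78, Te 190, I 295.
So from highest to lowest: F > I > Te > As.

F > I > Te > As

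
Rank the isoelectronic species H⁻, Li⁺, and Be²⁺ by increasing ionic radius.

Be²⁺ < Li⁺ < H⁻

All of these have 2 electrons, so size is governed by nuclear charge alone: the more protons, the stronger the pull on the same electron cloud, and the smaller the ion.
Nuclear charges: Be²⁺ (Z=4), Li⁺ (Z=3), H⁻ (Z=1).
Smallest to largest: Be²⁺ < Li⁺ < H⁻.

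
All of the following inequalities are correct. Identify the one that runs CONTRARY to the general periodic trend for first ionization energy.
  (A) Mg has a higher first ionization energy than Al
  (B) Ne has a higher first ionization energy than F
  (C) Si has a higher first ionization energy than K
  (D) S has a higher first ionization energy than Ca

The general trend: first ionization energy increases across a period and decreases down a group.
(A) Mg (period 3, group 2) vs Al (period 3, group 13): the stated order contradicts the simple trend.
(B) Ne (period 2, group 18) vs F (period 2, group 17): the stated order agrees with the simple trend.
(C) Si (period 3, group 14) vs K (period 4, group 1): the stated order agrees with the simple trend.
(D) S (period 3, group 16) vs Ca (period 4, group 2): the stated order agrees with the simple trend.
The exception is (A): Al's single 3p electron is easier to remove than one from Mg's filled 3s².

(A)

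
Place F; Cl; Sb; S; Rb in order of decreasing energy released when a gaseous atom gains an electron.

Atoms with high Z_eff and room in the valence shell (especially the halogens) have the most exothermic electron affinities.
Neither a single period nor a single group — weigh both effects.
Sb > Rb: Sb lies to the right of Rb in period 5, so the across-period effect alone puts Sb higher.
S > Sb: both effects reinforce here, so S is clearly the higher of the two.
F > S: both effects reinforce here, so F is clearly the higher of the two.
Cl > F: this pair runs against the simple trend — see the exception note.
Note the exception: Cl has a higher electron affinity than F, contrary to the simple trend — F's small 2p subshell makes the incoming electron feel strong e⁻–e⁻ repulsion, so Cl actually releases more energy on gaining an electron.
Approximate values (kJ/mol): F 328, S 200, Cl 349, Rb 47, Sb 103.
So from highest to lowest: Cl > F > S > Sb > Rb.

Cl, F, S, Sb, Rb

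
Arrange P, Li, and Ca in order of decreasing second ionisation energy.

IE_2 is the cost of taking one more electron from the +1 cation: P⁺ still has 4 valence electrons; Li⁺ is the bare [He] core; Ca⁺ still has 1 valence electron.
Pulling an electron out of a noble-gas core costs far more than removing a remaining valence electron, so Li sits at the high end of IE_2.
Valence configurations: P⁺ [Ne]3s²3p², Ca⁺ [Ar]4s¹.
The numbers (kJ/mol): P 1907, Li 7298, Ca 1145.
Hence IE_2: Ca < P < Li.

Li > P > Ca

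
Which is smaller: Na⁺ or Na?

Na⁺

Forming Na⁺ removes 1 electron from Na. Fewer electrons for the same nuclear charge means less shielding and a higher Z_eff on the remaining electrons, and for main-group metals the entire outer shell is lost.
A cation is smaller than its parent atom: Na⁺ < Na.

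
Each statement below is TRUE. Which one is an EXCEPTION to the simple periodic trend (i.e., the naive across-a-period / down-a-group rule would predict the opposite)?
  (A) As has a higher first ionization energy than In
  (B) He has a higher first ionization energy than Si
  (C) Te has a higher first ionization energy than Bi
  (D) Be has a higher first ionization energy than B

(D)

The general trend: first ionization energy increases across a period and decreases down a group.
(A) As (period 4, group 15) vs In (period 5, group 13): the stated order agrees with the simple trend.
(B) He (period 1, group 18) vs Si (period 3, group 14): the stated order agrees with the simple trend.
(C) Te (period 5, group 16) vs Bi (period 6, group 15): the stated order agrees with the simple trend.
(D) Be (period 2, group 2) vs B (period 2, group 13): the stated order contradicts the simple trend.
The exception is (D): removing B's lone 2p electron is easier than breaking Be's filled 2s².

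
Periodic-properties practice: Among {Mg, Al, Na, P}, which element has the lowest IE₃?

IE_3 is the cost of taking one more electron from the +2 cation: Mg²⁺ is the bare [Ne] core; Al²⁺ still has 1 valence electron; Na²⁺ is already 1 electron into the core; P²⁺ still has 3 valence electrons.
Core electrons are held far more tightly than valence electrons, so Na and Mg top the IE_3 order.
Valence configurations: Al²⁺ [Ne]3s¹, P²⁺ [Ne]3s²3p¹.
Approximate IE_3 values (kJ/mol): Mg 7733, Al 2745, Na 6910, P 2914.
Hence IE_3: Al < P < Na < Mg.

Al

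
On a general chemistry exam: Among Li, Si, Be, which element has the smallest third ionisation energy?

Si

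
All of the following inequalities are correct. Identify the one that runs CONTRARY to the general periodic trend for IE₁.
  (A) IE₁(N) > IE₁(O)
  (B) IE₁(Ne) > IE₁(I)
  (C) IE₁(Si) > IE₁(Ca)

The general trend: IE₁ increases across a period and decreases down a group.
(A) N (period 2, group 15) vs O (period 2, group 16): the stated order contradicts the simple trend.
(B) Ne (period 2, group 18) vs I (period 5, group 17): the stated order agrees with the simple trend.
(C) Si (period 3, group 14) vs Ca (period 4, group 2): the stated order agrees with the simple trend.
The exception is (A): pairing an electron in O's 2p⁴ costs repulsion energy, so O ionizes more easily than half-filled N (2p³).

(A)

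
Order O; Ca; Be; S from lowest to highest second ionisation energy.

After 1 electron has been removed, what remains? O⁺ still has 5 valence electrons; Ca⁺ still has 1 valence electron; Be⁺ still has 1 valence electron; S⁺ still has 5 valence electrons.
All are still removing valence electrons, so compare the +1 ions as you would atoms: IE_2 generally rises across a period (higher Z_eff) and falls down a group (larger shell), subject to the usual subshell exceptions.
Valence configurations: O⁺ [He]2s²2p³, Ca⁺ [Ar]4s¹, Be⁺ [He]2s¹, S⁺ [Ne]3s²3p³.
Approximate IE_2 values (kJ/mol): O 3388, Ca 1145, Be 1757, S 2252.
Overall IE_2 order: Ca < Be < S < O.

Ca, Be, S, O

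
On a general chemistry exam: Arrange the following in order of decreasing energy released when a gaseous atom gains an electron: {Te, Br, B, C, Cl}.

Cl > Br > Te > C > B

B is in period 2, group 13; C is in period 2, group 14; Cl is in period 3, group 17; Br is in period 4, group 17; Te is in period 5, group 16.
Electron affinity generally becomes more exothermic across a period toward the halogens and less exothermic down a group.
Here both period and group differ, so the two effects have to be weighed against each other.
C > B: C lies to the right of B in period 2, so the across-period effect alone puts C higher.
Te > C: period and group pull opposite ways; the across-period shift dominates (190 vs 122 kJ/mol).
Br > Te: both effects reinforce here, so Br is clearly the higher of the two.
Cl > Br: they share group 17; the group trend gives Cl the larger value.
Approximate values (kJ/mol): B 27, C 122, Cl 349, Br 325, Te 190.
So from highest to lowest: Cl > Br > Te > C > B.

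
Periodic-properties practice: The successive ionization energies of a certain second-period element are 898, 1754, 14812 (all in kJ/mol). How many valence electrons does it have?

Look for the largest jump between consecutive ionization energies: IE3/IE2 ≈ 8.4, far larger than any earlier ratio.
That jump marks the point where a core electron is being removed. So the atom has 2 valence electrons.

2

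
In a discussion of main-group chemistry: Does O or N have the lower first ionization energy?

Across a period the outer electron is held more tightly (higher IE₁); down a group it sits in a higher shell, more shielded, and comes off more easily.
All lie in period 2; the across-period trend (first ionization energy increases left to right) applies, with the exception below.
Note the exception: N has a higher first ionization energy than O, contrary to the simple trend — pairing an electron in O's 2p⁴ costs repulsion energy, so O ionizes more easily than half-filled N (2p³).
For reference (kJ/mol): N 1402, O 1314.
So O has the lower first ionization energy (O < N).

O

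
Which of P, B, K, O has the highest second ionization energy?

Consider each +1 ion: P⁺ still has 4 valence electrons; B⁺ still has 2 valence electrons; K⁺ is the bare [Ar] core; O⁺ still has 5 valence electrons.
Usually core removal costs more than valence removal, but here the competition is close: a tightly held n=2 valence electron can cost more to remove than an n=3 core electron, so the actual values have to decide it.
Valence configurations: P⁺ [Ne]3s²3p², B⁺ [He]2s², O⁺ [He]2s²2p³.
Tabulated IE_2 (kJ/mol): P 1907, B 2427, K 3052, O 3388.
Putting it together, IE_2: P < B < K < O.

O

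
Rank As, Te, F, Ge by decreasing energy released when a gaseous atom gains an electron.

F is in period 2, group 17; Ge is in period 4, group 14; As is in period 4, group 15; Te is in period 5, group 16.
Atoms with high Z_eff and room in the valence shell (especially the halogens) have the most exothermic electron affinities.
Neither a single period nor a single group — weigh both effects.
Ge > As: this pair runs against the simple trend — see the exception note.
Te > Ge: period and group pull opposite ways; the across-period shift dominates (190 vs 119 kJ/mol).
F > Te: relative to Te, both the across-period and down-group shifts push F's electron affinity up.
Note the exception: Ge has a higher electron affinity than As, contrary to the simple trend — adding an electron to As's half-filled 4p³ is unfavourable, so Ge (4p²) has the more exothermic EA.
For reference (kJ/mol): F 328, Ge 119, As 78, Te 190.
So from highest to lowest: F > Te > Ge > As.

F, Te, Ge, As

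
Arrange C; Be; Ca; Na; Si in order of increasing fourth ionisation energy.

After 3 electrons have been removed, what remains? C³⁺ still has 1 valence electron; Be³⁺ is already 1 electron into the core; Ca³⁺ is already 1 electron into the core; Na³⁺ is already 2 electrons into the core; Si³⁺ still has 1 valence electron.
Core electrons are held far more tightly than valence electrons, so Ca, Na and Be top the IE_4 order.
Valence configurations: C³⁺ [He]2s¹, Si³⁺ [Ne]3s¹.
Tabulated IE_4 (kJ/mol): C 6223, Be 21007, Ca 6491, Na 9543, Si 4356.
Overall IE_4 order: Si < C < Ca < Na < Be.

Si < C < Ca < Na < Be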